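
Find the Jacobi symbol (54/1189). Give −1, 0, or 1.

Pull out 2: since 1189 ≡ 5 (mod 8), (2/1189) = -1.
Reciprocity: 27 ≡ 3 and 1189 ≡ 1 (mod 4), so (27/1189) = +(1189/27).
Reduce top mod 27: now compute (1/27).
Reached (1/27) = 1. Collecting the sign flips along the way, the symbol is -1.

-1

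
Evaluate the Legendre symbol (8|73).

Pull out 2^3: since 73 ≡ 1 (mod 8), (2/73) = +1, so (2/73)^3 = +1.
Reached (1/73) = 1. Collecting the sign flips along the way, the symbol is +1.

1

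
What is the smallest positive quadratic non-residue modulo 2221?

2

(2/2221) = −1, so 2 is the smallest positive non-residue mod 2221.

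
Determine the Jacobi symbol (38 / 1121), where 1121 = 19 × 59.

0

Pull out 2: since 1121 ≡ 1 (mod 8), (2/1121) = +1.
Reciprocity: 19 ≡ 3 and 1121 ≡ 1 (mod 4), so (19/1121) = +(1121/19).
Reduce top mod 19: now compute (0/19).
Top reduces to 0: gcd > 1, so the symbol is 0.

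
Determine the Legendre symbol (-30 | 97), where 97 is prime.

First reduce: -30 ≡ 67 (mod 97).
Reciprocity: 67 ≡ 3 and 97 ≡ 1 (mod 4), so (67/97) = +(97/67).
Reduce top mod 67: now compute (30/67).
Pull out 2: since 67 ≡ 3 (mod 8), (2/67) = -1.
Reciprocity: 15 ≡ 3 and 67 ≡ 3 (mod 4), so (15/67) = −(67/15).
Reduce top mod 15: now compute (7/15).
Reciprocity: 7 ≡ 3 and 15 ≡ 3 (mod 4), so (7/15) = −(15/7).
Reduce top mod 7: now compute (1/7).
Reached (1/7) = 1. Collecting the sign flips along the way, the symbol is -1.

-1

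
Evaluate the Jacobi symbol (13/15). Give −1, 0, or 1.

Reciprocity: 13 ≡ 1 and 15 ≡ 3 (mod 4), so (13/15) = +(15/13).
Reduce top mod 13: now compute (2/13).
Pull out 2: since 13 ≡ 5 (mod 8), (2/13) = -1.
Reached (1/13) = 1. Collecting the sign flips along the way, the symbol is -1.

-1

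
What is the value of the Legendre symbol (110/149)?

1

Euler's criterion: (110/149) ≡ 110^74 (mod 149).
110^2 ≡ 31 (mod 149)
110^4 ≡ 67 (mod 149)
110^8 ≡ 19 (mod 149)
110^16 ≡ 63 (mod 149)
110^32 ≡ 95 (mod 149)
110^64 ≡ 85 (mod 149)
110^74 = 110^(64+8+2) ≡ 1 (mod 149).
Result is 1, so (110/149) = 1.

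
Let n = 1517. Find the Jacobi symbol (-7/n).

-1

First reduce: -7 ≡ 1510 (mod 1517).
Pull out 2: since 1517 ≡ 5 (mod 8), (2/1517) = -1.
Reciprocity: 755 ≡ 3 and 1517 ≡ 1 (mod 4), so (755/1517) = +(1517/755).
Reduce top mod 755: now compute (7/755).
Reciprocity: 7 ≡ 3 and 755 ≡ 3 (mod 4), so (7/755) = −(755/7).
Reduce top mod 7: now compute (6/7).
Pull out 2: since 7 ≡ 7 (mod 8), (2/7) = +1.
Reciprocity: 3 ≡ 3 and 7 ≡ 3 (mod 4), so (3/7) = −(7/3).
Reduce top mod 3: now compute (1/3).
Reached (1/3) = 1. Collecting the sign flips along the way, the symbol is -1.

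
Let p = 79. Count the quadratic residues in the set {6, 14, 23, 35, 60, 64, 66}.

(6/79) = -1 → non-residue.
(14/79) = -1 → non-residue.
(23/79) = +1 → QR.
(35/79) = -1 → non-residue.
(60/79) = -1 → non-residue.
(64/79) = +1 → QR.
(66/79) = -1 → non-residue.
Total quadratic residues among the 7: 2.

2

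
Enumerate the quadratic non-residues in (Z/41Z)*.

Square k = 1,…,20 (k and 41−k give the same square):
1²=1, 2²=4, 3²=9, 4²=16, 5²=25, 6²=36, 7²≡8, 8²≡23, 9²≡40, 10²≡18, 11²≡39, 12²≡21, 13²≡5, 14²≡32, 15²≡20, 16²≡10, 17²≡2, 18²≡37, 19²≡33, 20²≡31 (mod 41).
The residues are {1, 2, 4, 5, 8, 9, 10, 16, 18, 20, 21, 23, 25, 31, 32, 33, 36, 37, 39, 40}; the non-residues are the remaining 20 nonzero classes.

3 6 7 11 12 13 14 15 17 19 22 24 26 27 28 29 30 34 35 38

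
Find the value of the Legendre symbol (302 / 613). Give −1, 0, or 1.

Pull out 2: since 613 ≡ 5 (mod 8), (2/613) = -1.
Reciprocity: 151 ≡ 3 and 613 ≡ 1 (mod 4), so (151/613) = +(613/151).
Reduce top mod 151: now compute (9/151).
Reciprocity: 9 ≡ 1 and 151 ≡ 3 (mod 4), so (9/151) = +(151/9).
Reduce top mod 9: now compute (7/9).
Reciprocity: 7 ≡ 3 and 9 ≡ 1 (mod 4), so (7/9) = +(9/7).
Reduce top mod 7: now compute (2/7).
Pull out 2: since 7 ≡ 7 (mod 8), (2/7) = +1.
Reached (1/7) = 1. Collecting the sign flips along the way, the symbol is -1.

-1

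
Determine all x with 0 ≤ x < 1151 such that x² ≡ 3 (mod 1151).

173, 978

Since 1151 ≡ 3 (mod 4), a square root of 3 is 3^((1151+1)/4) = 3^288 mod 1151.
Repeated squaring: 3^2≡9, 3^4≡81, 3^8≡806, 3^16≡472, 3^32≡641, 3^64≡1125, 3^128≡676, 3^256≡29 (mod 1151).
3^288 = 3^(256+32) ≡ 173 (mod 1151).
Check: 173² = 29929 ≡ 3 (mod 1151). The two roots are 173 and 978.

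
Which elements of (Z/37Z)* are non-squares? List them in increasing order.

2,5,6,8,13,14,15,17,18,19,20,22,23,24,29,31,32,35

Square k = 1,…,18 (k and 37−k give the same square):
1²=1, 2²=4, 3²=9, 4²=16, 5²=25, 6²=36, 7²≡12, 8²≡27, 9²≡7, 10²≡26, 11²≡10, 12²≡33, 13²≡21, 14²≡11, 15²≡3, 16²≡34, 17²≡30, 18²≡28 (mod 37).
The residues are {1, 3, 4, 7, 9, 10, 11, 12, 16, 21, 25, 26, 27, 28, 30, 33, 34, 36}; the non-residues are the remaining 18 nonzero classes.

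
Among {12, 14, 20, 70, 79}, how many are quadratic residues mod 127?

2

(12/127) = -1 → non-residue.
(14/127) = -1 → non-residue.
(20/127) = -1 → non-residue.
(70/127) = +1 → QR.
(79/127) = +1 → QR.
Total quadratic residues among the 5: 2.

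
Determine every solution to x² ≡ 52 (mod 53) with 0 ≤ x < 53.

23, 30

53 ≡ 1 (mod 4), so we find a root by search.
Trying successive values, 23² = 529 ≡ 52 (mod 53). The other root is 53 − 23 = 30.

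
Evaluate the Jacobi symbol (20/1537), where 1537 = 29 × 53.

-1

Pull out 2^2: since 1537 ≡ 1 (mod 8), (2/1537) = +1, so (2/1537)^2 = +1.
Reciprocity: 5 ≡ 1 and 1537 ≡ 1 (mod 4), so (5/1537) = +(1537/5).
Reduce top mod 5: now compute (2/5).
Pull out 2: since 5 ≡ 5 (mod 8), (2/5) = -1.
Reached (1/5) = 1. Collecting the sign flips along the way, the symbol is -1.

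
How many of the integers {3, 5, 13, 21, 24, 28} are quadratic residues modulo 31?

(3/31) = -1 → non-residue.
(5/31) = +1 → QR.
(13/31) = -1 → non-residue.
(21/31) = -1 → non-residue.
(24/31) = -1 → non-residue.
(28/31) = +1 → QR.
Total quadratic residues among the 6: 2.

2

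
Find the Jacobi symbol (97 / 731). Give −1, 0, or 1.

-1

Reciprocity: 97 ≡ 1 and 731 ≡ 3 (mod 4), so (97/731) = +(731/97).
Reduce top mod 97: now compute (52/97).
Pull out 2^2: since 97 ≡ 1 (mod 8), (2/97) = +1, so (2/97)^2 = +1.
Reciprocity: 13 ≡ 1 and 97 ≡ 1 (mod 4), so (13/97) = +(97/13).
Reduce top mod 13: now compute (6/13).
Pull out 2: since 13 ≡ 5 (mod 8), (2/13) = -1.
Reciprocity: 3 ≡ 3 and 13 ≡ 1 (mod 4), so (3/13) = +(13/3).
Reduce top mod 3: now compute (1/3).
Reached (1/3) = 1. Collecting the sign flips along the way, the symbol is -1.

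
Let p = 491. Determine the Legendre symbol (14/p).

1

Euler's criterion: (14/491) ≡ 14^245 (mod 491).
14^2 ≡ 196 (mod 491)
14^4 ≡ 118 (mod 491)
14^8 ≡ 176 (mod 491)
14^16 ≡ 43 (mod 491)
14^32 ≡ 376 (mod 491)
14^64 ≡ 459 (mod 491)
14^128 ≡ 42 (mod 491)
14^245 = 14^(128+64+32+16+4+1) ≡ 1 (mod 491).
Result is 1, so (14/491) = 1.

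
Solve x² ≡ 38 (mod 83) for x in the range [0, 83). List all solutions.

Since 83 ≡ 3 (mod 4), a square root of 38 is 38^((83+1)/4) = 38^21 mod 83.
Repeated squaring: 38^2≡33, 38^4≡10, 38^8≡17, 38^16≡40 (mod 83).
38^21 = 38^(16+4+1) ≡ 11 (mod 83).
Check: 11² = 121 ≡ 38 (mod 83). The two roots are 11 and 72.

11, 72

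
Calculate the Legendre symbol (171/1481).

-1

Reciprocity: 171 ≡ 3 and 1481 ≡ 1 (mod 4), so (171/1481) = +(1481/171).
Reduce top mod 171: now compute (113/171).
Reciprocity: 113 ≡ 1 and 171 ≡ 3 (mod 4), so (113/171) = +(171/113).
Reduce top mod 113: now compute (58/113).
Pull out 2: since 113 ≡ 1 (mod 8), (2/113) = +1.
Reciprocity: 29 ≡ 1 and 113 ≡ 1 (mod 4), so (29/113) = +(113/29).
Reduce top mod 29: now compute (26/29).
Pull out 2: since 29 ≡ 5 (mod 8), (2/29) = -1.
Reciprocity: 13 ≡ 1 and 29 ≡ 1 (mod 4), so (13/29) = +(29/13).
Reduce top mod 13: now compute (3/13).
Reciprocity: 3 ≡ 3 and 13 ≡ 1 (mod 4), so (3/13) = +(13/3).
Reduce top mod 3: now compute (1/3).
Reached (1/3) = 1. Collecting the sign flips along the way, the symbol is -1.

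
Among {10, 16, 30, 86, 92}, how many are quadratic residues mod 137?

(10/137) = -1 → non-residue.
(16/137) = +1 → QR.
(30/137) = +1 → QR.
(86/137) = -1 → non-residue.
(92/137) = -1 → non-residue.
Total quadratic residues among the 5: 2.

2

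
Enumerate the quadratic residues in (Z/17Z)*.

Square k = 1,…,8 (k and 17−k give the same square):
1²=1, 2²=4, 3²=9, 4²=16, 5²≡8, 6²≡2, 7²≡15, 8²≡13 (mod 17).
So the quadratic residues mod 17 are {1, 2, 4, 8, 9, 13, 15, 16}.

1,2,4,8,9,13,15,16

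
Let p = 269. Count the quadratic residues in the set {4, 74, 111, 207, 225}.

3

(4/269) = +1 → QR.
(74/269) = -1 → non-residue.
(111/269) = -1 → non-residue.
(207/269) = +1 → QR.
(225/269) = +1 → QR.
Total quadratic residues among the 5: 3.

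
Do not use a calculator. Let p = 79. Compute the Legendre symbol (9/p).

Euler's criterion: (9/79) ≡ 9^39 (mod 79).
9^2 ≡ 2 (mod 79)
9^4 ≡ 4 (mod 79)
9^8 ≡ 16 (mod 79)
9^16 ≡ 19 (mod 79)
9^32 ≡ 45 (mod 79)
9^39 = 9^(32+4+2+1) ≡ 1 (mod 79).
Result is 1, so (9/79) = 1.

1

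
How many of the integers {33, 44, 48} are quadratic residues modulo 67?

(33/67) = +1 → QR.
(44/67) = -1 → non-residue.
(48/67) = -1 → non-residue.
Total quadratic residues among the 3: 1.

1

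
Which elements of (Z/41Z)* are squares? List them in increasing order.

1, 2, 4, 5, 8, 9, 10, 16, 18, 20, 21, 23, 25, 31, 32, 33, 36, 37, 39, 40

Square k = 1,…,20 (k and 41−k give the same square):
1²=1, 2²=4, 3²=9, 4²=16, 5²=25, 6²=36, 7²≡8, 8²≡23, 9²≡40, 10²≡18, 11²≡39, 12²≡21, 13²≡5, 14²≡32, 15²≡20, 16²≡10, 17²≡2, 18²≡37, 19²≡33, 20²≡31 (mod 41).
So the quadratic residues mod 41 are {1, 2, 4, 5, 8, 9, 10, 16, 18, 20, 21, 23, 25, 31, 32, 33, 36, 37, 39, 40}.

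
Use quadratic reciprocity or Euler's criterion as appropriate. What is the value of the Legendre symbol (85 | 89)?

Reciprocity: 85 ≡ 1 and 89 ≡ 1 (mod 4), so (85/89) = +(89/85).
Reduce top mod 85: now compute (4/85).
Pull out 2^2: since 85 ≡ 5 (mod 8), (2/85) = -1, so (2/85)^2 = +1.
Reached (1/85) = 1. Collecting the sign flips along the way, the symbol is +1.

1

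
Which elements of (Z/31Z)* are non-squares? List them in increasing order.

Square k = 1,…,15 (k and 31−k give the same square):
1²=1, 2²=4, 3²=9, 4²=16, 5²=25, 6²≡5, 7²≡18, 8²≡2, 9²≡19, 10²≡7, 11²≡28, 12²≡20, 13²≡14, 14²≡10, 15²≡8 (mod 31).
The residues are {1, 2, 4, 5, 7, 8, 9, 10, 14, 16, 18, 19, 20, 25, 28}; the non-residues are the remaining 15 nonzero classes.

3 6 11 12 13 15 17 21 22 23 24 26 27 29 30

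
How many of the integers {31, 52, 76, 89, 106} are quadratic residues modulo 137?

(31/137) = -1 → non-residue.
(52/137) = -1 → non-residue.
(76/137) = +1 → QR.
(89/137) = -1 → non-residue.
(106/137) = -1 → non-residue.
Total quadratic residues among the 5: 1.

1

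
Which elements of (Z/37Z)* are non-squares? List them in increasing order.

2 5 6 8 13 14 15 17 18 19 20 22 23 24 29 31 32 35

Square k = 1,…,18 (k and 37−k give the same square):
1²=1, 2²=4, 3²=9, 4²=16, 5²=25, 6²=36, 7²≡12, 8²≡27, 9²≡7, 10²≡26, 11²≡10, 12²≡33, 13²≡21, 14²≡11, 15²≡3, 16²≡34, 17²≡30, 18²≡28 (mod 37).
The residues are {1, 3, 4, 7, 9, 10, 11, 12, 16, 21, 25, 26, 27, 28, 30, 33, 34, 36}; the non-residues are the remaining 18 nonzero classes.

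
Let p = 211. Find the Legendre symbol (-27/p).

1

Euler's criterion: (-27/211) ≡ 184^105 (mod 211).
184^2 ≡ 96 (mod 211)
184^4 ≡ 143 (mod 211)
184^8 ≡ 193 (mod 211)
184^16 ≡ 113 (mod 211)
184^32 ≡ 109 (mod 211)
184^64 ≡ 65 (mod 211)
184^105 = 184^(64+32+8+1) ≡ 1 (mod 211).
Result is 1, so (-27/211) = 1.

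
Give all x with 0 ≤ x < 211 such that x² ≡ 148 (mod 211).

88, 123

Since 211 ≡ 3 (mod 4), a square root of 148 is 148^((211+1)/4) = 148^53 mod 211.
Repeated squaring: 148^2≡171, 148^4≡123, 148^8≡148, 148^16≡171, 148^32≡123 (mod 211).
148^53 = 148^(32+16+4+1) ≡ 123 (mod 211).
Check: 123² = 15129 ≡ 148 (mod 211). The two roots are 88 and 123.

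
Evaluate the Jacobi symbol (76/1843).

0

Pull out 2^2: since 1843 ≡ 3 (mod 8), (2/1843) = -1, so (2/1843)^2 = +1.
Reciprocity: 19 ≡ 3 and 1843 ≡ 3 (mod 4), so (19/1843) = −(1843/19).
Reduce top mod 19: now compute (0/19).
Top reduces to 0: gcd > 1, so the symbol is 0.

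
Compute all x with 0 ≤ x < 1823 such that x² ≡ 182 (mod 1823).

Since 1823 ≡ 3 (mod 4), a square root of 182 is 182^((1823+1)/4) = 182^456 mod 1823.
Repeated squaring: 182^2≡310, 182^4≡1304, 182^8≡1380, 182^16≡1188, 182^32≡342, 182^64≡292, 182^128≡1406, 182^256≡704 (mod 1823).
182^456 = 182^(256+128+64+8) ≡ 464 (mod 1823).
Check: 464² = 215296 ≡ 182 (mod 1823). The two roots are 464 and 1359.

464, 1359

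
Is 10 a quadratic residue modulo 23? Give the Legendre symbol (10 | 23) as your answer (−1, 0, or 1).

-1

Pull out 2: since 23 ≡ 7 (mod 8), (2/23) = +1.
Reciprocity: 5 ≡ 1 and 23 ≡ 3 (mod 4), so (5/23) = +(23/5).
Reduce top mod 5: now compute (3/5).
Reciprocity: 3 ≡ 3 and 5 ≡ 1 (mod 4), so (3/5) = +(5/3).
Reduce top mod 3: now compute (2/3).
Pull out 2: since 3 ≡ 3 (mod 8), (2/3) = -1.
Reached (1/3) = 1. Collecting the sign flips along the way, the symbol is -1.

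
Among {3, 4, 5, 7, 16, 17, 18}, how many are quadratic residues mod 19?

(3/19) = -1 → non-residue.
(4/19) = +1 → QR.
(5/19) = +1 → QR.
(7/19) = +1 → QR.
(16/19) = +1 → QR.
(17/19) = +1 → QR.
(18/19) = -1 → non-residue.
Total quadratic residues among the 7: 5.

5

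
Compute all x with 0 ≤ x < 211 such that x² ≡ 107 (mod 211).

Since 211 ≡ 3 (mod 4), a square root of 107 is 107^((211+1)/4) = 107^53 mod 211.
Repeated squaring: 107^2≡55, 107^4≡71, 107^8≡188, 107^16≡107, 107^32≡55 (mod 211).
107^53 = 107^(32+16+4+1) ≡ 188 (mod 211).
Check: 188² = 35344 ≡ 107 (mod 211). The two roots are 23 and 188.

23, 188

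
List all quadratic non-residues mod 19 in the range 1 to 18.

Square k = 1,…,9 (k and 19−k give the same square):
1²=1, 2²=4, 3²=9, 4²=16, 5²≡6, 6²≡17, 7²≡11, 8²≡7, 9²≡5 (mod 19).
The residues are {1, 4, 5, 6, 7, 9, 11, 16, 17}; the non-residues are the remaining 9 nonzero classes.

2 3 8 10 12 13 14 15 18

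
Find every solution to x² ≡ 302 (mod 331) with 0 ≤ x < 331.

77, 254

Since 331 ≡ 3 (mod 4), a square root of 302 is 302^((331+1)/4) = 302^83 mod 331.
Repeated squaring: 302^2≡179, 302^4≡265, 302^8≡53, 302^16≡161, 302^32≡103, 302^64≡17 (mod 331).
302^83 = 302^(64+16+2+1) ≡ 77 (mod 331).
Check: 77² = 5929 ≡ 302 (mod 331). The two roots are 77 and 254.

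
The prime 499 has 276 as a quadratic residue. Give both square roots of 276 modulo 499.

Since 499 ≡ 3 (mod 4), a square root of 276 is 276^((499+1)/4) = 276^125 mod 499.
Repeated squaring: 276^2≡328, 276^4≡299, 276^8≡80, 276^16≡412, 276^32≡84, 276^64≡70 (mod 499).
276^125 = 276^(64+32+16+8+4+1) ≡ 224 (mod 499).
Check: 224² = 50176 ≡ 276 (mod 499). The two roots are 224 and 275.

224, 275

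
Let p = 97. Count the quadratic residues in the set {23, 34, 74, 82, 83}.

(23/97) = -1 → non-residue.
(34/97) = -1 → non-residue.
(74/97) = -1 → non-residue.
(82/97) = -1 → non-residue.
(83/97) = -1 → non-residue.
Total quadratic residues among the 5: 0.

0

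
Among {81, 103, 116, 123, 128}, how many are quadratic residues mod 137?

(81/137) = +1 → QR.
(103/137) = +1 → QR.
(116/137) = -1 → non-residue.
(123/137) = +1 → QR.
(128/137) = +1 → QR.
Total quadratic residues among the 5: 4.

4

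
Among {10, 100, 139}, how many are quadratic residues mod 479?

3

(10/479) = +1 → QR.
(100/479) = +1 → QR.
(139/479) = +1 → QR.
Total quadratic residues among the 3: 3.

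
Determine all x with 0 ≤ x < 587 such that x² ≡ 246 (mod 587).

Since 587 ≡ 3 (mod 4), a square root of 246 is 246^((587+1)/4) = 246^147 mod 587.
Repeated squaring: 246^2≡55, 246^4≡90, 246^8≡469, 246^16≡423, 246^32≡481, 246^64≡83, 246^128≡432 (mod 587).
246^147 = 246^(128+16+2+1) ≡ 495 (mod 587).
Check: 495² = 245025 ≡ 246 (mod 587). The two roots are 92 and 495.

92, 495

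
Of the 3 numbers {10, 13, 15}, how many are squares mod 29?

(10/29) = -1 → non-residue.
(13/29) = +1 → QR.
(15/29) = -1 → non-residue.
Total quadratic residues among the 3: 1.

1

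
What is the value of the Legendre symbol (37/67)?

1

Reciprocity: 37 ≡ 1 and 67 ≡ 3 (mod 4), so (37/67) = +(67/37).
Reduce top mod 37: now compute (30/37).
Pull out 2: since 37 ≡ 5 (mod 8), (2/37) = -1.
Reciprocity: 15 ≡ 3 and 37 ≡ 1 (mod 4), so (15/37) = +(37/15).
Reduce top mod 15: now compute (7/15).
Reciprocity: 7 ≡ 3 and 15 ≡ 3 (mod 4), so (7/15) = −(15/7).
Reduce top mod 7: now compute (1/7).
Reached (1/7) = 1. Collecting the sign flips along the way, the symbol is +1.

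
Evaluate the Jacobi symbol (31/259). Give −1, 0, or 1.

1

Reciprocity: 31 ≡ 3 and 259 ≡ 3 (mod 4), so (31/259) = −(259/31).
Reduce top mod 31: now compute (11/31).
Reciprocity: 11 ≡ 3 and 31 ≡ 3 (mod 4), so (11/31) = −(31/11).
Reduce top mod 11: now compute (9/11).
Reciprocity: 9 ≡ 1 and 11 ≡ 3 (mod 4), so (9/11) = +(11/9).
Reduce top mod 9: now compute (2/9).
Pull out 2: since 9 ≡ 1 (mod 8), (2/9) = +1.
Reached (1/9) = 1. Collecting the sign flips along the way, the symbol is +1.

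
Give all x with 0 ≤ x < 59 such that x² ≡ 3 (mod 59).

11, 48

Since 59 ≡ 3 (mod 4), a square root of 3 is 3^((59+1)/4) = 3^15 mod 59.
Repeated squaring: 3^2≡9, 3^4≡22, 3^8≡12 (mod 59).
3^15 = 3^(8+4+2+1) ≡ 48 (mod 59).
Check: 48² = 2304 ≡ 3 (mod 59). The two roots are 11 and 48.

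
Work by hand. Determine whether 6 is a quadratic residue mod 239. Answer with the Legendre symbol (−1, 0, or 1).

1

Euler's criterion: (6/239) ≡ 6^119 (mod 239).
6^2 ≡ 36 (mod 239)
6^4 ≡ 101 (mod 239)
6^8 ≡ 163 (mod 239)
6^16 ≡ 40 (mod 239)
6^32 ≡ 166 (mod 239)
6^64 ≡ 71 (mod 239)
6^119 = 6^(64+32+16+4+2+1) ≡ 1 (mod 239).
Result is 1, so (6/239) = 1.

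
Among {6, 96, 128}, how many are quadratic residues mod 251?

0

(6/251) = -1 → non-residue.
(96/251) = -1 → non-residue.
(128/251) = -1 → non-residue.
Total quadratic residues among the 3: 0.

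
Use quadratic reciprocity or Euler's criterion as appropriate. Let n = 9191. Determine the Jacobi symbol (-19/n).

-1

First reduce: -19 ≡ 9172 (mod 9191).
Pull out 2^2: since 9191 ≡ 7 (mod 8), (2/9191) = +1, so (2/9191)^2 = +1.
Reciprocity: 2293 ≡ 1 and 9191 ≡ 3 (mod 4), so (2293/9191) = +(9191/2293).
Reduce top mod 2293: now compute (19/2293).
Reciprocity: 19 ≡ 3 and 2293 ≡ 1 (mod 4), so (19/2293) = +(2293/19).
Reduce top mod 19: now compute (13/19).
Reciprocity: 13 ≡ 1 and 19 ≡ 3 (mod 4), so (13/19) = +(19/13).
Reduce top mod 13: now compute (6/13).
Pull out 2: since 13 ≡ 5 (mod 8), (2/13) = -1.
Reciprocity: 3 ≡ 3 and 13 ≡ 1 (mod 4), so (3/13) = +(13/3).
Reduce top mod 3: now compute (1/3).
Reached (1/3) = 1. Collecting the sign flips along the way, the symbol is -1.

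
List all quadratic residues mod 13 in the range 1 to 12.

1 3 4 9 10 12

Square k = 1,…,6 (k and 13−k give the same square):
1²=1, 2²=4, 3²=9, 4²≡3, 5²≡12, 6²≡10 (mod 13).
So the quadratic residues mod 13 are {1, 3, 4, 9, 10, 12}.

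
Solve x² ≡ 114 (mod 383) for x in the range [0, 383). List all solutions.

74, 309

Since 383 ≡ 3 (mod 4), a square root of 114 is 114^((383+1)/4) = 114^96 mod 383.
Repeated squaring: 114^2≡357, 114^4≡293, 114^8≡57, 114^16≡185, 114^32≡138, 114^64≡277 (mod 383).
114^96 = 114^(64+32) ≡ 309 (mod 383).
Check: 309² = 95481 ≡ 114 (mod 383). The two roots are 74 and 309.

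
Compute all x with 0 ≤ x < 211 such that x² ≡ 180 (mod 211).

Since 211 ≡ 3 (mod 4), a square root of 180 is 180^((211+1)/4) = 180^53 mod 211.
Repeated squaring: 180^2≡117, 180^4≡185, 180^8≡43, 180^16≡161, 180^32≡179 (mod 211).
180^53 = 180^(32+16+4+1) ≡ 179 (mod 211).
Check: 179² = 32041 ≡ 180 (mod 211). The two roots are 32 and 179.

32, 179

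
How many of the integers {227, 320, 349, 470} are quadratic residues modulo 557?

1

(227/557) = +1 → QR.
(320/557) = -1 → non-residue.
(349/557) = -1 → non-residue.
(470/557) = -1 → non-residue.
Total quadratic residues among the 4: 1.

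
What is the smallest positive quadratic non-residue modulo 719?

11

(2/719) = +1, so 2 is a residue.
(3/719) = +1, so 3 is a residue.
(4/719) = +1, so 4 is a residue.
(5/719) = +1, so 5 is a residue.
(6/719) = +1, so 6 is a residue.
(7/719) = +1, so 7 is a residue.
(8/719) = +1, so 8 is a residue.
(9/719) = +1, so 9 is a residue.
(10/719) = +1, so 10 is a residue.
(11/719) = −1, so 11 is the smallest positive non-residue mod 719.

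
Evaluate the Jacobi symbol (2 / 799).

1

Pull out 2: since 799 ≡ 7 (mod 8), (2/799) = +1.
Reached (1/799) = 1. Collecting the sign flips along the way, the symbol is +1.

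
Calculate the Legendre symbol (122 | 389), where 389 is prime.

1

Pull out 2: since 389 ≡ 5 (mod 8), (2/389) = -1.
Reciprocity: 61 ≡ 1 and 389 ≡ 1 (mod 4), so (61/389) = +(389/61).
Reduce top mod 61: now compute (23/61).
Reciprocity: 23 ≡ 3 and 61 ≡ 1 (mod 4), so (23/61) = +(61/23).
Reduce top mod 23: now compute (15/23).
Reciprocity: 15 ≡ 3 and 23 ≡ 3 (mod 4), so (15/23) = −(23/15).
Reduce top mod 15: now compute (8/15).
Pull out 2^3: since 15 ≡ 7 (mod 8), (2/15) = +1, so (2/15)^3 = +1.
Reached (1/15) = 1. Collecting the sign flips along the way, the symbol is +1.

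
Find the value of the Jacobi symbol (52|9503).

Pull out 2^2: since 9503 ≡ 7 (mod 8), (2/9503) = +1, so (2/9503)^2 = +1.
Reciprocity: 13 ≡ 1 and 9503 ≡ 3 (mod 4), so (13/9503) = +(9503/13).
Reduce top mod 13: now compute (0/13).
Top reduces to 0: gcd > 1, so the symbol is 0.

0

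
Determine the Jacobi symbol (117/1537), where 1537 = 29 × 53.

Reciprocity: 117 ≡ 1 and 1537 ≡ 1 (mod 4), so (117/1537) = +(1537/117).
Reduce top mod 117: now compute (16/117).
Pull out 2^4: since 117 ≡ 5 (mod 8), (2/117) = -1, so (2/117)^4 = +1.
Reached (1/117) = 1. Collecting the sign flips along the way, the symbol is +1.

1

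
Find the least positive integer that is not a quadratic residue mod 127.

3

(2/127) = +1, so 2 is a residue.
(3/127) = −1, so 3 is the smallest positive non-residue mod 127.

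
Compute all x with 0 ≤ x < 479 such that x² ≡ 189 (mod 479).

181, 298

Since 479 ≡ 3 (mod 4), a square root of 189 is 189^((479+1)/4) = 189^120 mod 479.
Repeated squaring: 189^2≡275, 189^4≡422, 189^8≡375, 189^16≡278, 189^32≡165, 189^64≡401 (mod 479).
189^120 = 189^(64+32+16+8) ≡ 181 (mod 479).
Check: 181² = 32761 ≡ 189 (mod 479). The two roots are 181 and 298.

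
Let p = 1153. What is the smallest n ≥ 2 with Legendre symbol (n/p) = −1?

(2/1153) = +1, so 2 is a residue.
(3/1153) = +1, so 3 is a residue.
(4/1153) = +1, so 4 is a residue.
(5/1153) = −1, so 5 is the smallest positive non-residue mod 1153.

5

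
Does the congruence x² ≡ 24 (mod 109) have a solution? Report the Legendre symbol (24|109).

Pull out 2^3: since 109 ≡ 5 (mod 8), (2/109) = -1, so (2/109)^3 = -1.
Reciprocity: 3 ≡ 3 and 109 ≡ 1 (mod 4), so (3/109) = +(109/3).
Reduce top mod 3: now compute (1/3).
Reached (1/3) = 1. Collecting the sign flips along the way, the symbol is -1.

-1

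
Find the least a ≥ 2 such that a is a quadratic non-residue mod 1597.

2

(2/1597) = −1, so 2 is the smallest positive non-residue mod 1597.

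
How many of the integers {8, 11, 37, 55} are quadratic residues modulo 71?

2

(8/71) = +1 → QR.
(11/71) = -1 → non-residue.
(37/71) = +1 → QR.
(55/71) = -1 → non-residue.
Total quadratic residues among the 4: 2.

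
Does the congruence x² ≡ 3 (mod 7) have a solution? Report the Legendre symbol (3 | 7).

-1

Euler's criterion: (3/7) ≡ 3^3 (mod 7).
3^2 ≡ 2 (mod 7)
3^3 = 3^(2+1) ≡ 6 (mod 7).
Result is 6 ≡ −1, so (3/7) = −1.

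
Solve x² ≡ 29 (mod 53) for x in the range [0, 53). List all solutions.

53 ≡ 1 (mod 4), so we find a root by search.
Trying successive values, 20² = 400 ≡ 29 (mod 53). The other root is 53 − 20 = 33.

20, 33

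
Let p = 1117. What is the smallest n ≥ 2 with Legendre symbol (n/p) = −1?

(2/1117) = −1, so 2 is the smallest positive non-residue mod 1117.

2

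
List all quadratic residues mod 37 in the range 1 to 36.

1 3 4 7 9 10 11 12 16 21 25 26 27 28 30 33 34 36

Square k = 1,…,18 (k and 37−k give the same square):
1²=1, 2²=4, 3²=9, 4²=16, 5²=25, 6²=36, 7²≡12, 8²≡27, 9²≡7, 10²≡26, 11²≡10, 12²≡33, 13²≡21, 14²≡11, 15²≡3, 16²≡34, 17²≡30, 18²≡28 (mod 37).
So the quadratic residues mod 37 are {1, 3, 4, 7, 9, 10, 11, 12, 16, 21, 25, 26, 27, 28, 30, 33, 34, 36}.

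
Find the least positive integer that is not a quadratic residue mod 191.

7

(2/191) = +1, so 2 is a residue.
(3/191) = +1, so 3 is a residue.
(4/191) = +1, so 4 is a residue.
(5/191) = +1, so 5 is a residue.
(6/191) = +1, so 6 is a residue.
(7/191) = −1, so 7 is the smallest positive non-residue mod 191.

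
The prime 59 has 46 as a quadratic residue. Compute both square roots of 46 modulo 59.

Since 59 ≡ 3 (mod 4), a square root of 46 is 46^((59+1)/4) = 46^15 mod 59.
Repeated squaring: 46^2≡51, 46^4≡5, 46^8≡25 (mod 59).
46^15 = 46^(8+4+2+1) ≡ 20 (mod 59).
Check: 20² = 400 ≡ 46 (mod 59). The two roots are 20 and 39.

20, 39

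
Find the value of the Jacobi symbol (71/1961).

-1

Reciprocity: 71 ≡ 3 and 1961 ≡ 1 (mod 4), so (71/1961) = +(1961/71).
Reduce top mod 71: now compute (44/71).
Pull out 2^2: since 71 ≡ 7 (mod 8), (2/71) = +1, so (2/71)^2 = +1.
Reciprocity: 11 ≡ 3 and 71 ≡ 3 (mod 4), so (11/71) = −(71/11).
Reduce top mod 11: now compute (5/11).
Reciprocity: 5 ≡ 1 and 11 ≡ 3 (mod 4), so (5/11) = +(11/5).
Reduce top mod 5: now compute (1/5).
Reached (1/5) = 1. Collecting the sign flips along the way, the symbol is -1.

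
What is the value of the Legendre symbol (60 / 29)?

-1

Euler's criterion: (60/29) ≡ 2^14 (mod 29).
2^2 ≡ 4 (mod 29)
2^4 ≡ 16 (mod 29)
2^8 ≡ 24 (mod 29)
2^14 = 2^(8+4+2) ≡ 28 (mod 29).
Result is 28 ≡ −1, so (60/29) = −1.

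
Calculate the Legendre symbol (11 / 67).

-1

Reciprocity: 11 ≡ 3 and 67 ≡ 3 (mod 4), so (11/67) = −(67/11).
Reduce top mod 11: now compute (1/11).
Reached (1/11) = 1. Collecting the sign flips along the way, the symbol is -1.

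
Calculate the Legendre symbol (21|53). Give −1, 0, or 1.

Euler's criterion: (21/53) ≡ 21^26 (mod 53).
21^2 ≡ 17 (mod 53)
21^4 ≡ 24 (mod 53)
21^8 ≡ 46 (mod 53)
21^16 ≡ 49 (mod 53)
21^26 = 21^(16+8+2) ≡ 52 (mod 53).
Result is 52 ≡ −1, so (21/53) = −1.

-1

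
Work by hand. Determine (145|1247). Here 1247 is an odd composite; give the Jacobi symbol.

Reciprocity: 145 ≡ 1 and 1247 ≡ 3 (mod 4), so (145/1247) = +(1247/145).
Reduce top mod 145: now compute (87/145).
Reciprocity: 87 ≡ 3 and 145 ≡ 1 (mod 4), so (87/145) = +(145/87).
Reduce top mod 87: now compute (58/87).
Pull out 2: since 87 ≡ 7 (mod 8), (2/87) = +1.
Reciprocity: 29 ≡ 1 and 87 ≡ 3 (mod 4), so (29/87) = +(87/29).
Reduce top mod 29: now compute (0/29).
Top reduces to 0: gcd > 1, so the symbol is 0.

0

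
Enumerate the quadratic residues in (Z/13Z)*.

Square k = 1,…,6 (k and 13−k give the same square):
1²=1, 2²=4, 3²=9, 4²≡3, 5²≡12, 6²≡10 (mod 13).
So the quadratic residues mod 13 are {1, 3, 4, 9, 10, 12}.

1, 3, 4, 9, 10, 12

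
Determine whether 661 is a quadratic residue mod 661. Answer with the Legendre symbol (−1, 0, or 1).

First reduce: 661 ≡ 0 (mod 661).
Top reduces to 0: gcd > 1, so the symbol is 0.

0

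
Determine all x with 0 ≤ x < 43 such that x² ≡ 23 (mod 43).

18, 25

Since 43 ≡ 3 (mod 4), a square root of 23 is 23^((43+1)/4) = 23^11 mod 43.
Repeated squaring: 23^2≡13, 23^4≡40, 23^8≡9 (mod 43).
23^11 = 23^(8+2+1) ≡ 25 (mod 43).
Check: 25² = 625 ≡ 23 (mod 43). The two roots are 18 and 25.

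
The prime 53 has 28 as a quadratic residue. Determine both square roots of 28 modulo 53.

9, 44

53 ≡ 1 (mod 4), so we find a root by search.
Trying successive values, 9² = 81 ≡ 28 (mod 53). The other root is 53 − 9 = 44.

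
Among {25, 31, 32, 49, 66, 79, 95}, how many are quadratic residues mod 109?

(25/109) = +1 → QR.
(31/109) = +1 → QR.
(32/109) = -1 → non-residue.
(49/109) = +1 → QR.
(66/109) = +1 → QR.
(79/109) = -1 → non-residue.
(95/109) = -1 → non-residue.
Total quadratic residues among the 7: 4.

4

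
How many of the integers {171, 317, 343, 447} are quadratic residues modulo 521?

2

(171/521) = -1 → non-residue.
(317/521) = +1 → QR.
(343/521) = -1 → non-residue.
(447/521) = +1 → QR.
Total quadratic residues among the 4: 2.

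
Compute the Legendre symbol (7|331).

-1

Euler's criterion: (7/331) ≡ 7^165 (mod 331).
7^2 ≡ 49 (mod 331)
7^4 ≡ 84 (mod 331)
7^8 ≡ 105 (mod 331)
7^16 ≡ 102 (mod 331)
7^32 ≡ 143 (mod 331)
7^64 ≡ 258 (mod 331)
7^128 ≡ 33 (mod 331)
7^165 = 7^(128+32+4+1) ≡ 330 (mod 331).
Result is 330 ≡ −1, so (7/331) = −1.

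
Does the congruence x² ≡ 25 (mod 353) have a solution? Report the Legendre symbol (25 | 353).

Reciprocity: 25 ≡ 1 and 353 ≡ 1 (mod 4), so (25/353) = +(353/25).
Reduce top mod 25: now compute (3/25).
Reciprocity: 3 ≡ 3 and 25 ≡ 1 (mod 4), so (3/25) = +(25/3).
Reduce top mod 3: now compute (1/3).
Reached (1/3) = 1. Collecting the sign flips along the way, the symbol is +1.

1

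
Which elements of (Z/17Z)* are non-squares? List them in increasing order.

3,5,6,7,10,11,12,14

Square k = 1,…,8 (k and 17−k give the same square):
1²=1, 2²=4, 3²=9, 4²=16, 5²≡8, 6²≡2, 7²≡15, 8²≡13 (mod 17).
The residues are {1, 2, 4, 8, 9, 13, 15, 16}; the non-residues are the remaining 8 nonzero classes.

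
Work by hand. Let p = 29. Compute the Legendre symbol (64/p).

First reduce: 64 ≡ 6 (mod 29).
Pull out 2: since 29 ≡ 5 (mod 8), (2/29) = -1.
Reciprocity: 3 ≡ 3 and 29 ≡ 1 (mod 4), so (3/29) = +(29/3).
Reduce top mod 3: now compute (2/3).
Pull out 2: since 3 ≡ 3 (mod 8), (2/3) = -1.
Reached (1/3) = 1. Collecting the sign flips along the way, the symbol is +1.

1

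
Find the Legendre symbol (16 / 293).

1

Euler's criterion: (16/293) ≡ 16^146 (mod 293).
16^2 ≡ 256 (mod 293)
16^4 ≡ 197 (mod 293)
16^8 ≡ 133 (mod 293)
16^16 ≡ 109 (mod 293)
16^32 ≡ 161 (mod 293)
16^64 ≡ 137 (mod 293)
16^128 ≡ 17 (mod 293)
16^146 = 16^(128+16+2) ≡ 1 (mod 293).
Result is 1, so (16/293) = 1.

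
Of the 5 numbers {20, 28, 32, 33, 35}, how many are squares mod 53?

(20/53) = -1 → non-residue.
(28/53) = +1 → QR.
(32/53) = -1 → non-residue.
(33/53) = -1 → non-residue.
(35/53) = -1 → non-residue.
Total quadratic residues among the 5: 1.

1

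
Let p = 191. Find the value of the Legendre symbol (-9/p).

First reduce: -9 ≡ 182 (mod 191).
Pull out 2: since 191 ≡ 7 (mod 8), (2/191) = +1.
Reciprocity: 91 ≡ 3 and 191 ≡ 3 (mod 4), so (91/191) = −(191/91).
Reduce top mod 91: now compute (9/91).
Reciprocity: 9 ≡ 1 and 91 ≡ 3 (mod 4), so (9/91) = +(91/9).
Reduce top mod 9: now compute (1/9).
Reached (1/9) = 1. Collecting the sign flips along the way, the symbol is -1.

-1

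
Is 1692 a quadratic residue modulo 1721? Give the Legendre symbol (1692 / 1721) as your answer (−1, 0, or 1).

-1

Pull out 2^2: since 1721 ≡ 1 (mod 8), (2/1721) = +1, so (2/1721)^2 = +1.
Reciprocity: 423 ≡ 3 and 1721 ≡ 1 (mod 4), so (423/1721) = +(1721/423).
Reduce top mod 423: now compute (29/423).
Reciprocity: 29 ≡ 1 and 423 ≡ 3 (mod 4), so (29/423) = +(423/29).
Reduce top mod 29: now compute (17/29).
Reciprocity: 17 ≡ 1 and 29 ≡ 1 (mod 4), so (17/29) = +(29/17).
Reduce top mod 17: now compute (12/17).
Pull out 2^2: since 17 ≡ 1 (mod 8), (2/17) = +1, so (2/17)^2 = +1.
Reciprocity: 3 ≡ 3 and 17 ≡ 1 (mod 4), so (3/17) = +(17/3).
Reduce top mod 3: now compute (2/3).
Pull out 2: since 3 ≡ 3 (mod 8), (2/3) = -1.
Reached (1/3) = 1. Collecting the sign flips along the way, the symbol is -1.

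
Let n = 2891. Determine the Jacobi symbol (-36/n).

First reduce: -36 ≡ 2855 (mod 2891).
Reciprocity: 2855 ≡ 3 and 2891 ≡ 3 (mod 4), so (2855/2891) = −(2891/2855).
Reduce top mod 2855: now compute (36/2855).
Pull out 2^2: since 2855 ≡ 7 (mod 8), (2/2855) = +1, so (2/2855)^2 = +1.
Reciprocity: 9 ≡ 1 and 2855 ≡ 3 (mod 4), so (9/2855) = +(2855/9).
Reduce top mod 9: now compute (2/9).
Pull out 2: since 9 ≡ 1 (mod 8), (2/9) = +1.
Reached (1/9) = 1. Collecting the sign flips along the way, the symbol is -1.

-1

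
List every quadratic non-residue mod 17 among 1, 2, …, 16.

Square k = 1,…,8 (k and 17−k give the same square):
1²=1, 2²=4, 3²=9, 4²=16, 5²≡8, 6²≡2, 7²≡15, 8²≡13 (mod 17).
The residues are {1, 2, 4, 8, 9, 13, 15, 16}; the non-residues are the remaining 8 nonzero classes.

3,5,6,7,10,11,12,14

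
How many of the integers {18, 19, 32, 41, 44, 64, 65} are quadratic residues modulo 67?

3

(18/67) = -1 → non-residue.
(19/67) = +1 → QR.
(32/67) = -1 → non-residue.
(41/67) = -1 → non-residue.
(44/67) = -1 → non-residue.
(64/67) = +1 → QR.
(65/67) = +1 → QR.
Total quadratic residues among the 7: 3.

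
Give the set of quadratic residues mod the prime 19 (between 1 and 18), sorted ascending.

1 4 5 6 7 9 11 16 17

Square k = 1,…,9 (k and 19−k give the same square):
1²=1, 2²=4, 3²=9, 4²=16, 5²≡6, 6²≡17, 7²≡11, 8²≡7, 9²≡5 (mod 19).
So the quadratic residues mod 19 are {1, 4, 5, 6, 7, 9, 11, 16, 17}.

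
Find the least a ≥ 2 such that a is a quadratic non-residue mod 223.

(2/223) = +1, so 2 is a residue.
(3/223) = −1, so 3 is the smallest positive non-residue mod 223.

3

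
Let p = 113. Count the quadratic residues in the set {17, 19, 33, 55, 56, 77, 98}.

3

(17/113) = -1 → non-residue.
(19/113) = -1 → non-residue.
(33/113) = -1 → non-residue.
(55/113) = -1 → non-residue.
(56/113) = +1 → QR.
(77/113) = +1 → QR.
(98/113) = +1 → QR.
Total quadratic residues among the 7: 3.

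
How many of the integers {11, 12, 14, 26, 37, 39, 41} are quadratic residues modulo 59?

3

(11/59) = -1 → non-residue.
(12/59) = +1 → QR.
(14/59) = -1 → non-residue.
(26/59) = +1 → QR.
(37/59) = -1 → non-residue.
(39/59) = -1 → non-residue.
(41/59) = +1 → QR.
Total quadratic residues among the 7: 3.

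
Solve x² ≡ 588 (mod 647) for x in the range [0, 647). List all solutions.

Since 647 ≡ 3 (mod 4), a square root of 588 is 588^((647+1)/4) = 588^162 mod 647.
Repeated squaring: 588^2≡246, 588^4≡345, 588^8≡624, 588^16≡529, 588^32≡337, 588^64≡344, 588^128≡582 (mod 647).
588^162 = 588^(128+32+2) ≡ 233 (mod 647).
Check: 233² = 54289 ≡ 588 (mod 647). The two roots are 233 and 414.

233, 414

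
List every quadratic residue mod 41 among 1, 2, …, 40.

Square k = 1,…,20 (k and 41−k give the same square):
1²=1, 2²=4, 3²=9, 4²=16, 5²=25, 6²=36, 7²≡8, 8²≡23, 9²≡40, 10²≡18, 11²≡39, 12²≡21, 13²≡5, 14²≡32, 15²≡20, 16²≡10, 17²≡2, 18²≡37, 19²≡33, 20²≡31 (mod 41).
So the quadratic residues mod 41 are {1, 2, 4, 5, 8, 9, 10, 16, 18, 20, 21, 23, 25, 31, 32, 33, 36, 37, 39, 40}.

1 2 4 5 8 9 10 16 18 20 21 23 25 31 32 33 36 37 39 40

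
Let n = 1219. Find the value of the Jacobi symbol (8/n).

Pull out 2^3: since 1219 ≡ 3 (mod 8), (2/1219) = -1, so (2/1219)^3 = -1.
Reached (1/1219) = 1. Collecting the sign flips along the way, the symbol is -1.

-1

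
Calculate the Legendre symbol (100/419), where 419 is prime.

1

Euler's criterion: (100/419) ≡ 100^209 (mod 419).
100^2 ≡ 363 (mod 419)
100^4 ≡ 203 (mod 419)
100^8 ≡ 147 (mod 419)
100^16 ≡ 240 (mod 419)
100^32 ≡ 197 (mod 419)
100^64 ≡ 261 (mod 419)
100^128 ≡ 243 (mod 419)
100^209 = 100^(128+64+16+1) ≡ 1 (mod 419).
Result is 1, so (100/419) = 1.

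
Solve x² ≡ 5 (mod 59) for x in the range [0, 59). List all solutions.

8, 51

Since 59 ≡ 3 (mod 4), a square root of 5 is 5^((59+1)/4) = 5^15 mod 59.
Repeated squaring: 5^2≡25, 5^4≡35, 5^8≡45 (mod 59).
5^15 = 5^(8+4+2+1) ≡ 51 (mod 59).
Check: 51² = 2601 ≡ 5 (mod 59). The two roots are 8 and 51.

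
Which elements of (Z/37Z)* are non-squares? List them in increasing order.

2 5 6 8 13 14 15 17 18 19 20 22 23 24 29 31 32 35

Square k = 1,…,18 (k and 37−k give the same square):
1²=1, 2²=4, 3²=9, 4²=16, 5²=25, 6²=36, 7²≡12, 8²≡27, 9²≡7, 10²≡26, 11²≡10, 12²≡33, 13²≡21, 14²≡11, 15²≡3, 16²≡34, 17²≡30, 18²≡28 (mod 37).
The residues are {1, 3, 4, 7, 9, 10, 11, 12, 16, 21, 25, 26, 27, 28, 30, 33, 34, 36}; the non-residues are the remaining 18 nonzero classes.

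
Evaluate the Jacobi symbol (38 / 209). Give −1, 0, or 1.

Pull out 2: since 209 ≡ 1 (mod 8), (2/209) = +1.
Reciprocity: 19 ≡ 3 and 209 ≡ 1 (mod 4), so (19/209) = +(209/19).
Reduce top mod 19: now compute (0/19).
Top reduces to 0: gcd > 1, so the symbol is 0.

0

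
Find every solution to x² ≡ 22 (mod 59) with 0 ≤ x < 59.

9, 50

Since 59 ≡ 3 (mod 4), a square root of 22 is 22^((59+1)/4) = 22^15 mod 59.
Repeated squaring: 22^2≡12, 22^4≡26, 22^8≡27 (mod 59).
22^15 = 22^(8+4+2+1) ≡ 9 (mod 59).
Check: 9² = 81 ≡ 22 (mod 59). The two roots are 9 and 50.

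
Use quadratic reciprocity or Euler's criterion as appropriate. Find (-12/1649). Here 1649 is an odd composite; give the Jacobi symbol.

-1

First reduce: -12 ≡ 1637 (mod 1649).
Reciprocity: 1637 ≡ 1 and 1649 ≡ 1 (mod 4), so (1637/1649) = +(1649/1637).
Reduce top mod 1637: now compute (12/1637).
Pull out 2^2: since 1637 ≡ 5 (mod 8), (2/1637) = -1, so (2/1637)^2 = +1.
Reciprocity: 3 ≡ 3 and 1637 ≡ 1 (mod 4), so (3/1637) = +(1637/3).
Reduce top mod 3: now compute (2/3).
Pull out 2: since 3 ≡ 3 (mod 8), (2/3) = -1.
Reached (1/3) = 1. Collecting the sign flips along the way, the symbol is -1.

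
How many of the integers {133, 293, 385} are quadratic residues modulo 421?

(133/421) = -1 → non-residue.
(293/421) = -1 → non-residue.
(385/421) = +1 → QR.
Total quadratic residues among the 3: 1.

1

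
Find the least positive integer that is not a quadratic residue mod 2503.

(2/2503) = +1, so 2 is a residue.
(3/2503) = −1, so 3 is the smallest positive non-residue mod 2503.

3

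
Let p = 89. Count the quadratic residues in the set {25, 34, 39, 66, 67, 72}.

5

(25/89) = +1 → QR.
(34/89) = +1 → QR.
(39/89) = +1 → QR.
(66/89) = -1 → non-residue.
(67/89) = +1 → QR.
(72/89) = +1 → QR.
Total quadratic residues among the 6: 5.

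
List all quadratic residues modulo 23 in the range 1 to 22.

Square k = 1,…,11 (k and 23−k give the same square):
1²=1, 2²=4, 3²=9, 4²=16, 5²≡2, 6²≡13, 7²≡3, 8²≡18, 9²≡12, 10²≡8, 11²≡6 (mod 23).
So the quadratic residues mod 23 are {1, 2, 3, 4, 6, 8, 9, 12, 13, 16, 18}.

1,2,3,4,6,8,9,12,13,16,18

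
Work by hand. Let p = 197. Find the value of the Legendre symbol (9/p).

1

Reciprocity: 9 ≡ 1 and 197 ≡ 1 (mod 4), so (9/197) = +(197/9).
Reduce top mod 9: now compute (8/9).
Pull out 2^3: since 9 ≡ 1 (mod 8), (2/9) = +1, so (2/9)^3 = +1.
Reached (1/9) = 1. Collecting the sign flips along the way, the symbol is +1.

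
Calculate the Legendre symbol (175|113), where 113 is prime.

1

First reduce: 175 ≡ 62 (mod 113).
Pull out 2: since 113 ≡ 1 (mod 8), (2/113) = +1.
Reciprocity: 31 ≡ 3 and 113 ≡ 1 (mod 4), so (31/113) = +(113/31).
Reduce top mod 31: now compute (20/31).
Pull out 2^2: since 31 ≡ 7 (mod 8), (2/31) = +1, so (2/31)^2 = +1.
Reciprocity: 5 ≡ 1 and 31 ≡ 3 (mod 4), so (5/31) = +(31/5).
Reduce top mod 5: now compute (1/5).
Reached (1/5) = 1. Collecting the sign flips along the way, the symbol is +1.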